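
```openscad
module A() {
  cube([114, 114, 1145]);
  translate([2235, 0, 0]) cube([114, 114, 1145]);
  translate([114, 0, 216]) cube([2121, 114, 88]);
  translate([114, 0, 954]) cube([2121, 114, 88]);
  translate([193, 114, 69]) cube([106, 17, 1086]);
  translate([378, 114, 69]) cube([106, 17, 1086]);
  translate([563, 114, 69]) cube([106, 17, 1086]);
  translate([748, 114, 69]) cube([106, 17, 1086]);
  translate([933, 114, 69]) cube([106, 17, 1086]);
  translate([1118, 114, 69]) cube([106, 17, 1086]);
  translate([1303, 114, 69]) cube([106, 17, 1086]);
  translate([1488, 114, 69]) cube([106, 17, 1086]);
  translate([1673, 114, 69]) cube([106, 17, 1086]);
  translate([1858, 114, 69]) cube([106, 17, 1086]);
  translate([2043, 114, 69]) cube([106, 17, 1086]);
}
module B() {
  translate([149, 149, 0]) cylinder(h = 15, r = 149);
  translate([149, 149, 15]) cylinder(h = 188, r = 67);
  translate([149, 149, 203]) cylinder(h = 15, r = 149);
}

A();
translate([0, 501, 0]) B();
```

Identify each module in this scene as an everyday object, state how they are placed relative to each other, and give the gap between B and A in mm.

The spool's nearest face is 370 mm from the fence section's +y face.

A is a fence section. B is a spool. The spool is on the floor beside the fence section on its +y side. The gap between the spool and the fence section is 370 mm.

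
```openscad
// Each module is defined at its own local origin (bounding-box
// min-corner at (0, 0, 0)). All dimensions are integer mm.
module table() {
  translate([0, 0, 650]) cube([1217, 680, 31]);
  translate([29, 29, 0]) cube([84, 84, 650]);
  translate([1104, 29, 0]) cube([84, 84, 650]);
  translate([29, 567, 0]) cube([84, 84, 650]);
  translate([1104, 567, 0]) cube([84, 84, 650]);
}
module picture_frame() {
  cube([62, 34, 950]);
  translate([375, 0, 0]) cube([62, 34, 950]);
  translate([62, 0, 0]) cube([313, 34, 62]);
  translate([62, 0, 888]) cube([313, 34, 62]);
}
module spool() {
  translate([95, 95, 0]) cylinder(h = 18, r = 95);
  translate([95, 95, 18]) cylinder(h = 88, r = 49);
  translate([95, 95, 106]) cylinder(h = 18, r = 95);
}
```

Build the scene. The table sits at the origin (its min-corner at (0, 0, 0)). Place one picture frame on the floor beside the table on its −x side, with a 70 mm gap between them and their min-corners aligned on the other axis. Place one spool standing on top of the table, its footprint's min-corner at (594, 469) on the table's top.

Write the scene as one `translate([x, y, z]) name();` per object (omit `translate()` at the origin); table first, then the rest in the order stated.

table();
translate([-507, 0, 0]) picture_frame();
translate([594, 469, 681]) spool();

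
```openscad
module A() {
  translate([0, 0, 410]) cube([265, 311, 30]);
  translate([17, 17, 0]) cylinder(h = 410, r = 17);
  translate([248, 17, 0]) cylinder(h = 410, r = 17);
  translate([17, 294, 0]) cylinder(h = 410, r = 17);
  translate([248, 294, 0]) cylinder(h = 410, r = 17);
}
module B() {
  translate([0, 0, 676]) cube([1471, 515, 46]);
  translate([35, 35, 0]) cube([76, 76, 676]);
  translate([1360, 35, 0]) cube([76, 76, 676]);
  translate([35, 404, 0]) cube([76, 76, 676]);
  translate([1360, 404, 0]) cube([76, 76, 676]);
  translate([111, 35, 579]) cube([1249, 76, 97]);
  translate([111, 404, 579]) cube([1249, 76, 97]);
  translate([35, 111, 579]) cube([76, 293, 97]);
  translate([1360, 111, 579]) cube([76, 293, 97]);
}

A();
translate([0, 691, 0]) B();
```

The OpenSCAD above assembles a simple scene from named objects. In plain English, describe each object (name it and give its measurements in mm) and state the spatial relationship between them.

A is a simple wooden stool: a rectangular seat 265 mm (x) by 311 mm (y), 30 mm thick, top face at z = 440 mm, on four round legs, each 34 mm in diameter. The legs rest on z = 0, each leg's axis is inset half a diameter from the nearest pair of seat edges (so the leg's bounding box is flush with the corner).

B is a table: top 1471 mm (x) × 515 mm (y), 46 mm thick, upper face at z = 722 mm, on four 76×76 mm square legs, each inset 35 mm from the nearest pair of top edges, running from z = 0 to the bottom of the top. Four apron rails, 76 mm thick and 97 mm tall, run between adjacent legs with their top edges flush with the underside of the top and their outer faces flush with the legs' outer faces.

The table is on the floor beside the stool on its +y side.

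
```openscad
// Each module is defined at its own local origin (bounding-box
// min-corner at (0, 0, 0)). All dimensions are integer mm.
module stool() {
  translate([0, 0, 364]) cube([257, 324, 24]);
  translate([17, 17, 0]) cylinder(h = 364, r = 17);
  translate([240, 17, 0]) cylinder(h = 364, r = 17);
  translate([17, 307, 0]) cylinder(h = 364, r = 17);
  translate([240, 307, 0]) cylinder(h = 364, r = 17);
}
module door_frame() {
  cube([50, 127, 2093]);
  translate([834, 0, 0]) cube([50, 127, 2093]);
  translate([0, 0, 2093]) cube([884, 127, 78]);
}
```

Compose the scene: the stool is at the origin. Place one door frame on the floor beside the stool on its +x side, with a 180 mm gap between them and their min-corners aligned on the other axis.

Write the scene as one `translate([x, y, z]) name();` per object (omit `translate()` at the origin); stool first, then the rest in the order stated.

stool();
translate([437, 0, 0]) door_frame();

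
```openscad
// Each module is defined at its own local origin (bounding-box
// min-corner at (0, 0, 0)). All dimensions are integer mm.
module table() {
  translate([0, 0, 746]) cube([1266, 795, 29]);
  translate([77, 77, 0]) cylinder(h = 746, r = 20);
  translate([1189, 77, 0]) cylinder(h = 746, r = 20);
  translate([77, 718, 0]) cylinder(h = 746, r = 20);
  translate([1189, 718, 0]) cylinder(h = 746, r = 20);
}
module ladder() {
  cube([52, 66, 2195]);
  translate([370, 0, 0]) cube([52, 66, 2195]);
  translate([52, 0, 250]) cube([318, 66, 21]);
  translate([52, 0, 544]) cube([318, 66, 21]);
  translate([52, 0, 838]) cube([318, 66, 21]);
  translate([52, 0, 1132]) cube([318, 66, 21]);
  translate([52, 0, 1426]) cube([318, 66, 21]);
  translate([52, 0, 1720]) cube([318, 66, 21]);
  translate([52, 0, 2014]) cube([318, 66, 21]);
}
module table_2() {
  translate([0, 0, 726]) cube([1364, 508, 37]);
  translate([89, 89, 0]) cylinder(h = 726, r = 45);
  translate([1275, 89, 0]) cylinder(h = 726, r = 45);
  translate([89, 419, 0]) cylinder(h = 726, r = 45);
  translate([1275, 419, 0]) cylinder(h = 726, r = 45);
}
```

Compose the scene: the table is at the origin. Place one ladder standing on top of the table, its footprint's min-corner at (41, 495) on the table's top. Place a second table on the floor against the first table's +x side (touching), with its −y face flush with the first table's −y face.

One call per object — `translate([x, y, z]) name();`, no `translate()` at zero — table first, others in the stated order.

table();
translate([41, 495, 775]) ladder();
translate([1266, 0, 0]) table_2();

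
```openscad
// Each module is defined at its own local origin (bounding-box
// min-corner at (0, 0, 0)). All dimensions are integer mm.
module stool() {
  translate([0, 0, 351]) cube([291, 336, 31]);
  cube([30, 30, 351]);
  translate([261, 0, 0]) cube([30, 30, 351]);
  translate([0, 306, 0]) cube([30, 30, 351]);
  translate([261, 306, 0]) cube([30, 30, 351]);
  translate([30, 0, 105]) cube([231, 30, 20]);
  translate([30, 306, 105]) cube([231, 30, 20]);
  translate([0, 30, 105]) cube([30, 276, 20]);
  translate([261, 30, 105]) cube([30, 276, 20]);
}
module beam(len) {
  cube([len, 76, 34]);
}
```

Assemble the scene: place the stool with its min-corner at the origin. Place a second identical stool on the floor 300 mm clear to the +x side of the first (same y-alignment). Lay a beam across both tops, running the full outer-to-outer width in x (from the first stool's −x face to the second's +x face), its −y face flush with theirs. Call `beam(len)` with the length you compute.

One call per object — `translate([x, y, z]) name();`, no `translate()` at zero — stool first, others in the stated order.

stool();
translate([591, 0, 0]) stool();
translate([0, 0, 382]) beam(882);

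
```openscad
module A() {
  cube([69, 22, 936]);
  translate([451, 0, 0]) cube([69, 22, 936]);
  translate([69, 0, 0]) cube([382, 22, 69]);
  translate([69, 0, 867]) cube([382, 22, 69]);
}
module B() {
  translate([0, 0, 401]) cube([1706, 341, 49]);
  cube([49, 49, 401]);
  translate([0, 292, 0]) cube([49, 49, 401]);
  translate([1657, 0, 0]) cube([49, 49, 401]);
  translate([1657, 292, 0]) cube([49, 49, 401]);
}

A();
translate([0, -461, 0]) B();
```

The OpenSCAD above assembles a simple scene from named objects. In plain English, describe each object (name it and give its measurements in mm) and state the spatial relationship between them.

A is a picture frame with a 382×798 mm rectangular opening (x by z) and a uniform 69 mm border on every side. Frame depth is 22 mm along y. It is built from two vertical stiles running the full outside height and two horizontal rails spanning the gap between the stiles.

B is a long wooden bench with a 1706 mm (x) × 341 mm (y) seat, 49 mm thick, its top surface 450 mm above the floor. Four 49 mm square legs at the seat corners, flush with the edges, run from z = 0 to the seat underside.

The bench is on the floor beside the picture frame on its −y side.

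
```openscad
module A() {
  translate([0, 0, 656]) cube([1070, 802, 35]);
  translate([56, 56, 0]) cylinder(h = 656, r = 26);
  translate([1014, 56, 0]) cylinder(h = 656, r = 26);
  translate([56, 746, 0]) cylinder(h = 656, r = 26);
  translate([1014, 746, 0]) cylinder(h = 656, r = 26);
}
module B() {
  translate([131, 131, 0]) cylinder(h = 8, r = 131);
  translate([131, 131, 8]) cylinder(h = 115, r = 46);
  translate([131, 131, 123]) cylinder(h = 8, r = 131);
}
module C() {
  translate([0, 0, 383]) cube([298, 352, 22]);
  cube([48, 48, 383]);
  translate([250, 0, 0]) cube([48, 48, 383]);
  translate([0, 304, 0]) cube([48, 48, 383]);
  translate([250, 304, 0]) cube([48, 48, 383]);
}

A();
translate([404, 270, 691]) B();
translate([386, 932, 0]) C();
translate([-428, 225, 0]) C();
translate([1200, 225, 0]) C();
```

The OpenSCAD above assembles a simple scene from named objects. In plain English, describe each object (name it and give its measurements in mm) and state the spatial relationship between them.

A is a rectangular dining table. The top is 1070×802×35 mm with its upper surface at z = 691 mm. It stands on four round legs of 52 mm diameter, each leg's bounding box inset 30 mm from the nearest pair of top edges, running from the floor to the underside of the top.

B is a spool: two coaxial disc flanges of radius 131 mm and thickness 8 mm, joined by a core cylinder of radius 46 mm and height 115 mm. The lower flange rests on z = 0 and the three cylinders share a vertical axis.

C is a simple wooden stool: a rectangular seat 298 mm (x) by 352 mm (y), 22 mm thick, top face at z = 405 mm, on four square legs, each 48×48 mm in cross-section. The legs rest on z = 0, each flush with a corner of the seat.

The spool is on top of the table, centred. Three stools sit around the table at the +y, −x, +x sides.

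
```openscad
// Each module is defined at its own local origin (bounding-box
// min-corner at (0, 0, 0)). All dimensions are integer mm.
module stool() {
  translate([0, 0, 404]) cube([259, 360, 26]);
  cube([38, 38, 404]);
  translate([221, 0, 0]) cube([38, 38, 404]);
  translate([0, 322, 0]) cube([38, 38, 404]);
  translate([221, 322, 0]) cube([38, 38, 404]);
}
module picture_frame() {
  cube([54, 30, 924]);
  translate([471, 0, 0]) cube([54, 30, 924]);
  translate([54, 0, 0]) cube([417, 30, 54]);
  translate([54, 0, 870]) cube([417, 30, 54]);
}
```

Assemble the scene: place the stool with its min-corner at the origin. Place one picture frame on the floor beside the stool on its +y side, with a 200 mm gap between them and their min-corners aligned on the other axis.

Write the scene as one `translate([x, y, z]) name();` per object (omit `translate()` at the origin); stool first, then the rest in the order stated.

stool();
translate([0, 560, 0]) picture_frame();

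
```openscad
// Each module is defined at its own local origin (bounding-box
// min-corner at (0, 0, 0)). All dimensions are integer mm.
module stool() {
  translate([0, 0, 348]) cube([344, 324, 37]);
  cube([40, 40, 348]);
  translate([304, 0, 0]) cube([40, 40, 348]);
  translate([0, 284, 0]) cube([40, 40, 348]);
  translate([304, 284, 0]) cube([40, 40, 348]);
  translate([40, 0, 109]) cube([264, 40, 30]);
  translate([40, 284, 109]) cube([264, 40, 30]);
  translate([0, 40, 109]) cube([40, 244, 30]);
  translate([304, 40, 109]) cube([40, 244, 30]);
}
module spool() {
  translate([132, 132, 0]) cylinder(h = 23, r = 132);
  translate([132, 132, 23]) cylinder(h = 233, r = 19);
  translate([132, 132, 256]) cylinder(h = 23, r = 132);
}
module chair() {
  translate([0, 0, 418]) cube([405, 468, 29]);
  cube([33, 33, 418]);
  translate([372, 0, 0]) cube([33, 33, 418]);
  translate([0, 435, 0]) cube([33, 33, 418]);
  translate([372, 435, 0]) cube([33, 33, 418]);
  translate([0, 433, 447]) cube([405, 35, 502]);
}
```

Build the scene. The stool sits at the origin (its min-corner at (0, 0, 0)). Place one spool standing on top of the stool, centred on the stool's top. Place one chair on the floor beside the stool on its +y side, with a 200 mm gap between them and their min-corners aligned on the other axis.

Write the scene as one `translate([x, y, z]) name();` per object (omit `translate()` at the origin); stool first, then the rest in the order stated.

stool();
translate([40, 30, 385]) spool();
translate([0, 524, 0]) chair();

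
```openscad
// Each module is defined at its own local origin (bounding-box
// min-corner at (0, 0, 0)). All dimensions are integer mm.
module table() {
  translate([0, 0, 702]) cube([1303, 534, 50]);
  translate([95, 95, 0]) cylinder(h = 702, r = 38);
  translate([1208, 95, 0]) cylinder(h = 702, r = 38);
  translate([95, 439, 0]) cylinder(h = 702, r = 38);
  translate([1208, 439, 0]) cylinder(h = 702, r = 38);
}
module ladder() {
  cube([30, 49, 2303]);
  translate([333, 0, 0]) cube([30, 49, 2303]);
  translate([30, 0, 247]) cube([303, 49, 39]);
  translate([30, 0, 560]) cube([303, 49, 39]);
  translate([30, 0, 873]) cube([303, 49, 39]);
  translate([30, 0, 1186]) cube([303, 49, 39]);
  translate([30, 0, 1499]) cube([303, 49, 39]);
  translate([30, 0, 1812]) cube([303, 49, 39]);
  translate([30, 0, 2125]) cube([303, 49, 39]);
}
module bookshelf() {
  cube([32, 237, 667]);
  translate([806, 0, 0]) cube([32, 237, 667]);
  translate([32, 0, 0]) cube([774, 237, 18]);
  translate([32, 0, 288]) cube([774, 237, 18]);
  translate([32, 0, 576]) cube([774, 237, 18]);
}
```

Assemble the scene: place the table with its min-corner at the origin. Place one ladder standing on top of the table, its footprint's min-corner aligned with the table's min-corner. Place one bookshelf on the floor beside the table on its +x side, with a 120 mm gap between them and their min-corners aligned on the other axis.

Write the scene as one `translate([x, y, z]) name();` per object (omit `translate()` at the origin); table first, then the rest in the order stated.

table();
translate([0, 0, 752]) ladder();
translate([1423, 0, 0]) bookshelf();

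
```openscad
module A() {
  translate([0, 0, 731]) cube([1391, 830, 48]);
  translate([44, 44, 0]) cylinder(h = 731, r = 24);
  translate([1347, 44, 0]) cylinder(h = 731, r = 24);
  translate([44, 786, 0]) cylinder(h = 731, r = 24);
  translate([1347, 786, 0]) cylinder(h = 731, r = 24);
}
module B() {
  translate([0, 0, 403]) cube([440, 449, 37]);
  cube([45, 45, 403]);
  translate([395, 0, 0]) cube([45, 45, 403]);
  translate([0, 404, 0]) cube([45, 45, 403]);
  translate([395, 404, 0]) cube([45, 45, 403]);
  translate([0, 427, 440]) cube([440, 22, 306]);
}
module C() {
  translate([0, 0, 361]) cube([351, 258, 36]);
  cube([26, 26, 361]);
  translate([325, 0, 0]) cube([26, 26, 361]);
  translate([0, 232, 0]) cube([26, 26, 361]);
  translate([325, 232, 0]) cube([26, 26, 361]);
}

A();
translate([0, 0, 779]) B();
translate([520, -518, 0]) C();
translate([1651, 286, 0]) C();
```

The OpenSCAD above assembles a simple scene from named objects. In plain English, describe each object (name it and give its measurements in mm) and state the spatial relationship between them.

A is a table with a 1391×830 mm rectangular top, 48 mm thick, top surface at z = 779 mm, supported by four round legs of 48 mm diameter, each leg's bounding box inset 20 mm from the nearest pair of top edges, running from the floor.

B is a chair: 440×449 mm seat, 37 mm thick, top at z = 440 mm, on four 45 mm square corner legs flush with the seat edges. A 22 mm thick backrest slab spans the full seat width, extending 306 mm above the seat top, its back face flush with the seat's +y edge.

C is a simple wooden stool: a rectangular seat 351 mm (x) by 258 mm (y), 36 mm thick, top face at z = 397 mm, on four square legs, each 26×26 mm in cross-section. The legs rest on z = 0, each flush with a corner of the seat.

The chair is on top of the table. Two stools sit around the table at the −y, +x sides.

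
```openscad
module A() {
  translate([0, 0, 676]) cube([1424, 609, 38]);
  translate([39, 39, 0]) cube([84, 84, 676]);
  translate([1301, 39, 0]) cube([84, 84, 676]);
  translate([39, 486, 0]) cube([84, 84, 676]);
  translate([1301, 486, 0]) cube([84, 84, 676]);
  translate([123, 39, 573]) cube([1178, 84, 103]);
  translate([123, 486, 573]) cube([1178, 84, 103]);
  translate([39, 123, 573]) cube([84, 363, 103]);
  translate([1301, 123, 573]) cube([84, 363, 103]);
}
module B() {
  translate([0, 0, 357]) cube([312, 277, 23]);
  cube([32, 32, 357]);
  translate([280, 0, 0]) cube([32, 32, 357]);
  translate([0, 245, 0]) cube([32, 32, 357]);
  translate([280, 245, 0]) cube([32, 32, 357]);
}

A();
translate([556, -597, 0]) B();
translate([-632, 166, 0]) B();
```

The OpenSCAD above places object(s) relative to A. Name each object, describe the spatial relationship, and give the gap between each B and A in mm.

A is a table. B is a stool. Two stools sit around the table at the −y, −x sides. The gap between each stool and the table is 320 mm.

Each stool's nearest face is 320 mm from the table's bounding box.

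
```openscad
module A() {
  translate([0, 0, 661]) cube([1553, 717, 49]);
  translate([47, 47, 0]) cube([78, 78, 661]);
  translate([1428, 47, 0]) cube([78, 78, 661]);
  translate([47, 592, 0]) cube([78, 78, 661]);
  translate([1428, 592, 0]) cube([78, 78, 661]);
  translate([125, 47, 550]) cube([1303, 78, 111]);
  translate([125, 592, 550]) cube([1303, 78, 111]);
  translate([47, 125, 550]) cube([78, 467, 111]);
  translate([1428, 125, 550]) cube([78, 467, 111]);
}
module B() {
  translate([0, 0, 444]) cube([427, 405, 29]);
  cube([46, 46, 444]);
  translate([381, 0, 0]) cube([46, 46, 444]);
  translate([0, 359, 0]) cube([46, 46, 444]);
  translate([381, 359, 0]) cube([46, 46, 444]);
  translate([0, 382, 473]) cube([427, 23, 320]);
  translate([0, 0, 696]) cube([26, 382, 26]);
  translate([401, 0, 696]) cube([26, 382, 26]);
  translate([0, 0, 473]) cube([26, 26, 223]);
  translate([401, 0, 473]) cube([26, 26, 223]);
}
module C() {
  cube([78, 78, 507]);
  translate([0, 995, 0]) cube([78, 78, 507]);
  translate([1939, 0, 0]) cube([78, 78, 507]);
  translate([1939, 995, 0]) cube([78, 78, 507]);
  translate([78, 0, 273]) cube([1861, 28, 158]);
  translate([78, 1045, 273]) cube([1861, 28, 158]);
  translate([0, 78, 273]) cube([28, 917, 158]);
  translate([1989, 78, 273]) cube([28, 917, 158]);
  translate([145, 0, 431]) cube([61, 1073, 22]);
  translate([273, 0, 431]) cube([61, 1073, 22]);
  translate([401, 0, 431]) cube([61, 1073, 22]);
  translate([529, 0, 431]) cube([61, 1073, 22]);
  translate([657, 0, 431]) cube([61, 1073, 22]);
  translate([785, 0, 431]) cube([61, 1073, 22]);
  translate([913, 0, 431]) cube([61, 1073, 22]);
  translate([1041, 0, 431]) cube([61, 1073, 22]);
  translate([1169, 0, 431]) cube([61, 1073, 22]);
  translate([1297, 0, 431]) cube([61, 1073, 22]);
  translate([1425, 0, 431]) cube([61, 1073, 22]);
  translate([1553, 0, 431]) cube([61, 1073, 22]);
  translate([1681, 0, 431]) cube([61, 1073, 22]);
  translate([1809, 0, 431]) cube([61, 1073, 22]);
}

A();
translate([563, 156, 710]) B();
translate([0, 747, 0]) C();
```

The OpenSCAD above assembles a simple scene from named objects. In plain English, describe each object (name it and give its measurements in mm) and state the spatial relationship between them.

A is a table with a 1553×717 mm rectangular top, 49 mm thick, top surface at z = 710 mm, supported by four 78×78 mm square legs, each inset 47 mm from the nearest pair of top edges, running from the floor. Four apron rails, 78 mm thick and 111 mm tall, run between adjacent legs with their top edges flush with the underside of the top and their outer faces flush with the legs' outer faces.

B is a chair. The seat is a 427×405×29 mm slab with its top at z = 473 mm, on four 46×46 mm corner legs (flush with the seat edges, standing on z = 0). A flat backrest 23 mm thick, 320 mm tall, spans the full seat width and rises from the seat top along its +y edge, rear face flush with the rear of the seat. Two armrests of 26×26 mm section run along each side from the seat's front edge to the front of the backrest, top faces 249 mm above the seat top and outer faces flush with the seat's x-edges; a 26×26 mm post under the front of each armrest stands on the seat at the front corner.

C is a bed frame 2017 mm long (x) by 1073 mm wide (y). Four 78×78 mm corner posts, 507 mm tall, at the corners of the footprint. Four rails of 28 mm thickness and 158 mm height run between adjacent posts with their undersides at z = 273 mm, their outer faces flush with the outside of the frame (the two x-running rails run between the posts' inner faces; the two y-running rails run between the posts' inner faces). 14 slats, each 61 mm wide (x) and 22 mm thick, lie across the top of the two x-running rails, running the full 1073 mm width of the frame in y; the slats are evenly spaced along x between the inner faces of the end posts with equal gaps (rounded down to the nearest mm) at the −x end and between each pair — any rounding remainder accumulates at the +x end.

The chair is on top of the table, centred. The bed frame is on the floor beside the table on its +y side.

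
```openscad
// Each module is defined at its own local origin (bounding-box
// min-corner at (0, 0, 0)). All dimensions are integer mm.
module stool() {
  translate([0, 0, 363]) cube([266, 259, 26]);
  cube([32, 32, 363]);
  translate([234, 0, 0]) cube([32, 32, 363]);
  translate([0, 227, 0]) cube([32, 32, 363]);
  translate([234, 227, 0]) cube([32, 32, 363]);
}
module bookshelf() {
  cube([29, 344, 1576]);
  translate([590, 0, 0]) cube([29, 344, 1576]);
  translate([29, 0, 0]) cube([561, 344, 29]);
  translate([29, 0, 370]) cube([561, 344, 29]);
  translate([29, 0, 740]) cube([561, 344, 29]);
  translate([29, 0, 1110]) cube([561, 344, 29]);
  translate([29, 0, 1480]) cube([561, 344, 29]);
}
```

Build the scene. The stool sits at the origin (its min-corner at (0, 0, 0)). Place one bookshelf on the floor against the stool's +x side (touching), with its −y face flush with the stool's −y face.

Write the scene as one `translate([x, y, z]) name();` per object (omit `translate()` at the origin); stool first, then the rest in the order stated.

stool();
translate([266, 0, 0]) bookshelf();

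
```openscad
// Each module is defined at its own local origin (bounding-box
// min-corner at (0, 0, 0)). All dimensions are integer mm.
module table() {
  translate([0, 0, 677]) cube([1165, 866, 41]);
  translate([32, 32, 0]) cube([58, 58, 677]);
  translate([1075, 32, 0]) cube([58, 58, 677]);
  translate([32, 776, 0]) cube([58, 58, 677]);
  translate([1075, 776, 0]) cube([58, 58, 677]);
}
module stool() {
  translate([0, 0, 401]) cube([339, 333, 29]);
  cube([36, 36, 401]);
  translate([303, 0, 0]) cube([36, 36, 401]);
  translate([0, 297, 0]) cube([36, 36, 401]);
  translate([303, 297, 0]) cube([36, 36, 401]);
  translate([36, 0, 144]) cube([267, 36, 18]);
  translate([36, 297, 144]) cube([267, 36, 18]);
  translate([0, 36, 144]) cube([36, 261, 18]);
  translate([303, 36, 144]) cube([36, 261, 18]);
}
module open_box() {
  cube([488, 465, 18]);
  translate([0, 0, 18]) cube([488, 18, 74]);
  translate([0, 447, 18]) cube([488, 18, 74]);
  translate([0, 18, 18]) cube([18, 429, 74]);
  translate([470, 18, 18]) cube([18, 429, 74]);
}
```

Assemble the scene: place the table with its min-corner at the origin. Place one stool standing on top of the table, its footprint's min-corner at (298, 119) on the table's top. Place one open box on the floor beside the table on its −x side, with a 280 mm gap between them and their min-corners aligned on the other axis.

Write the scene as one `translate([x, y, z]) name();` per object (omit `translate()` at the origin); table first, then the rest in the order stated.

table();
translate([298, 119, 718]) stool();
translate([-768, 0, 0]) open_box();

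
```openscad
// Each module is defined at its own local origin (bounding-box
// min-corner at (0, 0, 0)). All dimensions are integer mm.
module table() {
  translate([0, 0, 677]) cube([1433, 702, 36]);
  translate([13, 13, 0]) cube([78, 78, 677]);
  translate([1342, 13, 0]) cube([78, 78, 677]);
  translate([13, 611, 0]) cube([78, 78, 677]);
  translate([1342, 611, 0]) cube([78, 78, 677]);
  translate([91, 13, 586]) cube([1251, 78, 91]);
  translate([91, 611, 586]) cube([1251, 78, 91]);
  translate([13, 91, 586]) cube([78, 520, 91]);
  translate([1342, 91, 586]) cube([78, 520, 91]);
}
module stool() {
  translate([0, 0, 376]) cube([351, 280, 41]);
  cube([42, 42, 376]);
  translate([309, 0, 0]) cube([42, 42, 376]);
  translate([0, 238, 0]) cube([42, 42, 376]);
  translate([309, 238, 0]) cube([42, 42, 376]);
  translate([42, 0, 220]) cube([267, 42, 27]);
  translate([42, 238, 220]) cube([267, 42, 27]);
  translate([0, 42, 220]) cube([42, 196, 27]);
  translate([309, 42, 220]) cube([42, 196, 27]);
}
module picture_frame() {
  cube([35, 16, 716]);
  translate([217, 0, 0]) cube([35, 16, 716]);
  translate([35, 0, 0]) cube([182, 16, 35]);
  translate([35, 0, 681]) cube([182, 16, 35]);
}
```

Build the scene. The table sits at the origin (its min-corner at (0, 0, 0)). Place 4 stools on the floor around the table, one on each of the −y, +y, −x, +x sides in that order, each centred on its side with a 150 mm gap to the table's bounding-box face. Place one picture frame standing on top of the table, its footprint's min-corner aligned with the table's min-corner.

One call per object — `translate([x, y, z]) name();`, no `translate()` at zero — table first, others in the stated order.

table();
translate([541, -430, 0]) stool();
translate([541, 852, 0]) stool();
translate([-501, 211, 0]) stool();
translate([1583, 211, 0]) stool();
translate([0, 0, 713]) picture_frame();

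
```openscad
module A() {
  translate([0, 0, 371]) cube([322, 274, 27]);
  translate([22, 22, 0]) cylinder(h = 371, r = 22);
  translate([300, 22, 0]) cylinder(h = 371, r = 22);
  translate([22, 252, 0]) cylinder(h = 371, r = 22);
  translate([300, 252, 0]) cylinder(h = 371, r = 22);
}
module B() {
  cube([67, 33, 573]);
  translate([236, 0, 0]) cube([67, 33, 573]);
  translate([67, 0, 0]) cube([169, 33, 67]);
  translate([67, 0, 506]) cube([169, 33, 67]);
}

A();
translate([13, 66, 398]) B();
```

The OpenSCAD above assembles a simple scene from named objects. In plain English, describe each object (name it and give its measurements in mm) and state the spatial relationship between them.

A is a four-legged stool. The seat is a 322×274×27 mm slab whose top surface is at z = 398 mm; four round legs, each 44 mm in diameter, run from the floor (z = 0) to the underside of the seat, each leg's axis is inset half a diameter from the nearest pair of seat edges (so the leg's bounding box is flush with the corner).

B is a rectangular picture frame lying in the x–z plane (depth along y). The opening is 169 mm wide (x) by 439 mm tall (z), surrounded by a border 67 mm wide on all four sides. The frame is 33 mm deep and is made of two full-height vertical stiles with two horizontal rails fitted between them.

The picture frame is on top of the stool.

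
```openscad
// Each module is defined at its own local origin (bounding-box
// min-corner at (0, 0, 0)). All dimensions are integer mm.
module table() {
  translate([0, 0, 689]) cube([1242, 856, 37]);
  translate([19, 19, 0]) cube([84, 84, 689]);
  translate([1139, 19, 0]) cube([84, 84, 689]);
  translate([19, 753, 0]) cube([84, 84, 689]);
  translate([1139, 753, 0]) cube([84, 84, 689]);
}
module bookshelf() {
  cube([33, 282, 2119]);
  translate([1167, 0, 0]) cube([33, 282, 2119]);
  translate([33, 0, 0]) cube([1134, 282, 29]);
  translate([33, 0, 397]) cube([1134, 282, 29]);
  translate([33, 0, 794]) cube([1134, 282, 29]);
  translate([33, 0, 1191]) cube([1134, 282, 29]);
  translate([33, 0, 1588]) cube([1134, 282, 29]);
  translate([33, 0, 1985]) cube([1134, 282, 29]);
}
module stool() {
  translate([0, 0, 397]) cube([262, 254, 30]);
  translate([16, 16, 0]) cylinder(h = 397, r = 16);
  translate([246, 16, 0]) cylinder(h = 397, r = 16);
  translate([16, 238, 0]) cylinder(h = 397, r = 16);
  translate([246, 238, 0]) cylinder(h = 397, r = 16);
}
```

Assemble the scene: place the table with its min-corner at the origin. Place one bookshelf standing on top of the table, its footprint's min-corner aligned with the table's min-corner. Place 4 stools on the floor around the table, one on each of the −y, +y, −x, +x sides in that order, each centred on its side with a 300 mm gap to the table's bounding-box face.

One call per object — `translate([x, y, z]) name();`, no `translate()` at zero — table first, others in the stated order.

table();
translate([0, 0, 726]) bookshelf();
translate([490, -554, 0]) stool();
translate([490, 1156, 0]) stool();
translate([-562, 301, 0]) stool();
translate([1542, 301, 0]) stool();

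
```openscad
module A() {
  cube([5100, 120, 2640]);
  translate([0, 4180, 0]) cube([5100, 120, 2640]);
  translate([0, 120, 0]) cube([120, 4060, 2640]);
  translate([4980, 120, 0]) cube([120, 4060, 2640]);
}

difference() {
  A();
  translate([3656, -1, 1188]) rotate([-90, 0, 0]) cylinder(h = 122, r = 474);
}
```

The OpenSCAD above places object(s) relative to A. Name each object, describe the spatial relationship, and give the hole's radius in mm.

A is a house frame. The house frame has a circular hole through its front wall. The hole's radius is 474 mm.

The subtracted cylinder has r = 474 mm.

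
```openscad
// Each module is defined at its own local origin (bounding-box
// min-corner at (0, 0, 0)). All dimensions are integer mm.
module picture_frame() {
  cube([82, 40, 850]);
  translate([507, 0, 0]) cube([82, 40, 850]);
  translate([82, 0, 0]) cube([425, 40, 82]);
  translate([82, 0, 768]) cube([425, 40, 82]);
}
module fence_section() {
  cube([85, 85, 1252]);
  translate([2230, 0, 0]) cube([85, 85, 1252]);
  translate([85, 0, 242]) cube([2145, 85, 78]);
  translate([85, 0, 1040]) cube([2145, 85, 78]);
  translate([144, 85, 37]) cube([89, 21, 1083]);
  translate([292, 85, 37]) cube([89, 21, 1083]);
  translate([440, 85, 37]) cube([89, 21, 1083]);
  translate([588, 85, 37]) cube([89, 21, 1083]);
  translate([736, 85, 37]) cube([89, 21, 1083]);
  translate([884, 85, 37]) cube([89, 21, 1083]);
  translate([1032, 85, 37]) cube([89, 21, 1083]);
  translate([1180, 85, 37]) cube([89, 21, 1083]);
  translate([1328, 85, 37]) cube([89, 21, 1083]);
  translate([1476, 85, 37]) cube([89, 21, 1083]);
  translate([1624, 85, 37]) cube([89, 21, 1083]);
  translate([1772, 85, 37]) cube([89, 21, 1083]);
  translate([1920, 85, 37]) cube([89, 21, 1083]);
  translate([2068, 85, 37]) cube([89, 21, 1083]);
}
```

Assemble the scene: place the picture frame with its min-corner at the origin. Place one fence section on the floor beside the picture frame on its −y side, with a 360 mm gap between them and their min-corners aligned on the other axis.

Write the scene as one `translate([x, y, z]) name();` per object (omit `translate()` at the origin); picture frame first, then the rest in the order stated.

picture_frame();
translate([0, -466, 0]) fence_section();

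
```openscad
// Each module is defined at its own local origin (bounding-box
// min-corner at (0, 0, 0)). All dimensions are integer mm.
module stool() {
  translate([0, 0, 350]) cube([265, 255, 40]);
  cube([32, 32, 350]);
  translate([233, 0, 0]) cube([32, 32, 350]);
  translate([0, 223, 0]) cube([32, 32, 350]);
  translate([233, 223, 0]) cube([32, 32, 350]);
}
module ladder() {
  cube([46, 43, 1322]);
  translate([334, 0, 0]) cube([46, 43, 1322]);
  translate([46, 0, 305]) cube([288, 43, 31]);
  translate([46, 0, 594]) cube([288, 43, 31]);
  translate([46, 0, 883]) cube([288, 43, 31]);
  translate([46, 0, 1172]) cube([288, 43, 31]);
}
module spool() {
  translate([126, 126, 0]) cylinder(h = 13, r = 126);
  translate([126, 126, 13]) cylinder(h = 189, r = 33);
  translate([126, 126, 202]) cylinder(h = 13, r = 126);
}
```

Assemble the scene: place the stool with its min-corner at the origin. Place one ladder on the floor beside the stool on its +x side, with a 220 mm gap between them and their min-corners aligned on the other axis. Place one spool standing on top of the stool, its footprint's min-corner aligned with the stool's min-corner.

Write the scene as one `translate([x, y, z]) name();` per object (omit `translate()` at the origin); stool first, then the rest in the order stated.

stool();
translate([485, 0, 0]) ladder();
translate([0, 0, 390]) spool();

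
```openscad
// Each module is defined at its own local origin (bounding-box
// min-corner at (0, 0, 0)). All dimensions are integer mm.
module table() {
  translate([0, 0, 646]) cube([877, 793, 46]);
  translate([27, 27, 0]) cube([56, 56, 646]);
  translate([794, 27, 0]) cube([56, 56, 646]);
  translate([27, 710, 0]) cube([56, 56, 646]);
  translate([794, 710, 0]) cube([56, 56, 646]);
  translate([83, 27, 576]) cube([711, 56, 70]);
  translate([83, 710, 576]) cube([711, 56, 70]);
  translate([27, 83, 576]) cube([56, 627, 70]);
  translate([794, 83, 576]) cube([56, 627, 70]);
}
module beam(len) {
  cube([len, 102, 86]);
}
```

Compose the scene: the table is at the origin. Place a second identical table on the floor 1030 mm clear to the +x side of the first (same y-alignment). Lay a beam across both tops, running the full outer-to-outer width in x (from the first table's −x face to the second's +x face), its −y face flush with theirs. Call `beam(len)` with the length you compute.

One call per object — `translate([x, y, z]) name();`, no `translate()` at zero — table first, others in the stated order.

table();
translate([1907, 0, 0]) table();
translate([0, 0, 692]) beam(2784);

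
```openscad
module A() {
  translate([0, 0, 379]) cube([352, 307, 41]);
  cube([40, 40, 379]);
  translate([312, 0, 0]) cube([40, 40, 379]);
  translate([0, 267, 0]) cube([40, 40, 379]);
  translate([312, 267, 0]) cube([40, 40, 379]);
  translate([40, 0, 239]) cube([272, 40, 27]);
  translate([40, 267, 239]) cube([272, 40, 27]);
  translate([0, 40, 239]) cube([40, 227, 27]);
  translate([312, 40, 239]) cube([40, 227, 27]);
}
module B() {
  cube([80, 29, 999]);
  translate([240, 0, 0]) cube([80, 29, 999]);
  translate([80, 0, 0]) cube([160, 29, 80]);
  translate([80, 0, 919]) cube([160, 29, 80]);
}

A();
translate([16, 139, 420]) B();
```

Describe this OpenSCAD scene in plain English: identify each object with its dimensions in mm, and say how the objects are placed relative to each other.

A is a four-legged stool. The seat is 352×307 mm, 41 mm thick, top at z = 420 mm. It stands on four square legs, each 40×40 mm in cross-section, from z = 0 to the seat underside, each flush with a corner of the seat. Four stretchers, 40 mm wide and 27 mm tall, connect adjacent legs with their undersides at z = 239 mm, each running between the inner faces of the legs it joins and aligned with the legs' outer faces on the other axis.

B is a rectangular picture frame lying in the x–z plane (depth along y). The opening is 160 mm wide (x) by 839 mm tall (z), surrounded by a border 80 mm wide on all four sides. The frame is 29 mm deep and is made of two full-height vertical stiles with two horizontal rails fitted between them.

The picture frame is on top of the stool, centred.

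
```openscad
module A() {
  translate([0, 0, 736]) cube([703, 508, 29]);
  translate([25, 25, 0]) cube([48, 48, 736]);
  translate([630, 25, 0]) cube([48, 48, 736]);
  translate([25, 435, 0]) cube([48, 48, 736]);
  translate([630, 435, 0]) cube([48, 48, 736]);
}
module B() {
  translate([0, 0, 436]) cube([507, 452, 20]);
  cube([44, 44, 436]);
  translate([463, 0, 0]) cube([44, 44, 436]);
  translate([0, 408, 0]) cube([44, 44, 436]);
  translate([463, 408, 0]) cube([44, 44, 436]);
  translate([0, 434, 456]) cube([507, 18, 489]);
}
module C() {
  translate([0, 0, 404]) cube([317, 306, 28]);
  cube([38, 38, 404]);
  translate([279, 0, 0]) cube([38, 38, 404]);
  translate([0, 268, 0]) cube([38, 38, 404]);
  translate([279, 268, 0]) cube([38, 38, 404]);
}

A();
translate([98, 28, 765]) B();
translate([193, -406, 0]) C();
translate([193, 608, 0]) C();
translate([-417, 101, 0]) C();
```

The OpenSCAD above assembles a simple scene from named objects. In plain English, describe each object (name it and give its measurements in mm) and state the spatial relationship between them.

A is a table with a 703×508 mm rectangular top, 29 mm thick, top surface at z = 765 mm, supported by four 48×48 mm square legs, each inset 25 mm from the nearest pair of top edges, running from the floor.

B is a chair. The seat is a 507×452×20 mm slab with its top at z = 456 mm, on four 44×44 mm corner legs (flush with the seat edges, standing on z = 0). A flat backrest 18 mm thick, 489 mm tall, spans the full seat width and rises from the seat top along its +y edge, rear face flush with the rear of the seat.

C is a four-legged stool. The seat is a 317×306×28 mm slab whose top surface is at z = 432 mm; four square legs, each 38×38 mm in cross-section, run from the floor (z = 0) to the underside of the seat, each flush with a corner of the seat.

The chair is on top of the table, centred. Three stools sit around the table at the −y, +y, −x sides.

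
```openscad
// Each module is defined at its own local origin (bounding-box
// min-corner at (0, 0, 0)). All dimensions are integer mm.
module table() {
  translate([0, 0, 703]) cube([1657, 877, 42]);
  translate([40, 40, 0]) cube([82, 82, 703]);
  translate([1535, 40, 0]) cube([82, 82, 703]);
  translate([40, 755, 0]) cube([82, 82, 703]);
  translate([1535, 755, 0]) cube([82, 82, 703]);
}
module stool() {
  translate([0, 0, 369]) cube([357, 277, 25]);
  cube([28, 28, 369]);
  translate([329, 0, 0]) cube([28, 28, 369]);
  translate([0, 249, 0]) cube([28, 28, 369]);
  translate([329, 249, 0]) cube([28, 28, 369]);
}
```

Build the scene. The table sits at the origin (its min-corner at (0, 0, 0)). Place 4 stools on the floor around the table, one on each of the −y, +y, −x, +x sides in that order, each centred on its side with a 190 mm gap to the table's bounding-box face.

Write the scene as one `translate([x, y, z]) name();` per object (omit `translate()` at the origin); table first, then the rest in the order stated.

table();
translate([650, -467, 0]) stool();
translate([650, 1067, 0]) stool();
translate([-547, 300, 0]) stool();
translate([1847, 300, 0]) stool();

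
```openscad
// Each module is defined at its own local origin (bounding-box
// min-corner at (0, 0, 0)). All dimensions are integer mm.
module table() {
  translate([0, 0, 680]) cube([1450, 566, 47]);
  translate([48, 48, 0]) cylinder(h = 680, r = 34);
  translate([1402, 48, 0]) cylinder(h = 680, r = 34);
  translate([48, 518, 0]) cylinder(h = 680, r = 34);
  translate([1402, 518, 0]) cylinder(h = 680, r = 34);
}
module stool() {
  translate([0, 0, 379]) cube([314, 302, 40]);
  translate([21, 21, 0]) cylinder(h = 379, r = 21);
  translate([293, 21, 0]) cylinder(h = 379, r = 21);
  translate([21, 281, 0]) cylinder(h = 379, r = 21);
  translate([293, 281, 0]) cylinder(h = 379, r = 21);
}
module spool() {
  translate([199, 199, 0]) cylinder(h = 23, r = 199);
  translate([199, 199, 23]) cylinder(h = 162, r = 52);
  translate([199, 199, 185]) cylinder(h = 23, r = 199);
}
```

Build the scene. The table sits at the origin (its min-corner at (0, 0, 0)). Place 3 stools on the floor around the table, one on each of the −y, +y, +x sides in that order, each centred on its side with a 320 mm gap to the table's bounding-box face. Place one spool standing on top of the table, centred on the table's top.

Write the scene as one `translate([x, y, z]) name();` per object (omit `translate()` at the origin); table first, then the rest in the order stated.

table();
translate([568, -622, 0]) stool();
translate([568, 886, 0]) stool();
translate([1770, 132, 0]) stool();
translate([526, 84, 727]) spool();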